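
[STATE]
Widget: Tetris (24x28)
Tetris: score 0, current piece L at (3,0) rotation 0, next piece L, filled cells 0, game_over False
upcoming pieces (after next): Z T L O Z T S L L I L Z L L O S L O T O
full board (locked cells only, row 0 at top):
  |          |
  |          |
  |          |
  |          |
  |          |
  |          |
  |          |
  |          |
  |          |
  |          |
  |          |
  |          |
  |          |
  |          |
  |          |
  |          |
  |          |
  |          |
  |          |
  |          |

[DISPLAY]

     ▒    │Next:        
   ▒▒▒    │  ▒          
          │▒▒▒          
          │             
          │             
          │             
          │Score:       
          │0            
          │             
          │             
          │             
          │             
          │             
          │             
          │             
          │             
          │             
          │             
          │             
          │             
          │             
          │             
          │             
          │             
          │             
          │             
          │             
          │             


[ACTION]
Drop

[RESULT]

          │Next:        
     ▒    │  ▒          
   ▒▒▒    │▒▒▒          
          │             
          │             
          │             
          │Score:       
          │0            
          │             
          │             
          │             
          │             
          │             
          │             
          │             
          │             
          │             
          │             
          │             
          │             
          │             
          │             
          │             
          │             
          │             
          │             
          │             
          │             


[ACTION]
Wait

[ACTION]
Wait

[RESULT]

          │Next:        
          │  ▒          
          │▒▒▒          
     ▒    │             
   ▒▒▒    │             
          │             
          │Score:       
          │0            
          │             
          │             
          │             
          │             
          │             
          │             
          │             
          │             
          │             
          │             
          │             
          │             
          │             
          │             
          │             
          │             
          │             
          │             
          │             
          │             


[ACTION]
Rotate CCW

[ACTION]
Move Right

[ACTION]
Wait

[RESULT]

          │Next:        
          │  ▒          
          │▒▒▒          
          │             
    ▒▒    │             
     ▒    │             
     ▒    │Score:       
          │0            
          │             
          │             
          │             
          │             
          │             
          │             
          │             
          │             
          │             
          │             
          │             
          │             
          │             
          │             
          │             
          │             
          │             
          │             
          │             
          │             


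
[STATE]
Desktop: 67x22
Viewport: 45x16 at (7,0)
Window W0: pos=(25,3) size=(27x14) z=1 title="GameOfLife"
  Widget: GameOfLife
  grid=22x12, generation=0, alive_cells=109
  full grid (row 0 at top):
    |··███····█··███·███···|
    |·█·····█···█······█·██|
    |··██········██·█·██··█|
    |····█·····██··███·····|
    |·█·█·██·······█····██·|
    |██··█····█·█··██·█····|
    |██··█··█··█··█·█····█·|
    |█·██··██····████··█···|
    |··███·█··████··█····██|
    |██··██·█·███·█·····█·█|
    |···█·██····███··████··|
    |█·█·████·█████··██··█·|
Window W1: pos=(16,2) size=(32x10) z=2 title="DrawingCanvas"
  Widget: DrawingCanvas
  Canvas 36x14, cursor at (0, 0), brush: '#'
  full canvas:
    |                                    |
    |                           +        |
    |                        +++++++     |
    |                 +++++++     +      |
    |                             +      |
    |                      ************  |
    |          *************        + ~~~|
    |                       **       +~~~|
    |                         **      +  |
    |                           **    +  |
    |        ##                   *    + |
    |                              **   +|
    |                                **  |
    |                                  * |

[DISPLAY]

                                             
                                             
         ┏━━━━━━━━━━━━━━━━━━━━━━━━━━━━━━┓    
         ┃ DrawingCanvas                ┃━━━┓
         ┠──────────────────────────────┨   ┃
         ┃+                             ┃───┨
         ┃                           +  ┃   ┃
         ┃                        ++++++┃   ┃
         ┃                 +++++++     +┃   ┃
         ┃                             +┃   ┃
         ┃                      ********┃   ┃
         ┗━━━━━━━━━━━━━━━━━━━━━━━━━━━━━━┛   ┃
                  ┃██··█··█··█··█·█····█·   ┃
                  ┃█·██··██····████··█···   ┃
                  ┃··███·█··████··█····██   ┃
                  ┃██··██·█·███·█·····█·█   ┃


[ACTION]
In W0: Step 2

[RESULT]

                                             
                                             
         ┏━━━━━━━━━━━━━━━━━━━━━━━━━━━━━━┓    
         ┃ DrawingCanvas                ┃━━━┓
         ┠──────────────────────────────┨   ┃
         ┃+                             ┃───┨
         ┃                           +  ┃   ┃
         ┃                        ++++++┃   ┃
         ┃                 +++++++     +┃   ┃
         ┃                             +┃   ┃
         ┃                      ********┃   ┃
         ┗━━━━━━━━━━━━━━━━━━━━━━━━━━━━━━┛   ┃
                  ┃···██·····██··█······█   ┃
                  ┃···············██··█·█   ┃
                  ┃██····█···█······█····   ┃
                  ┃███·····██···██·██·█·█   ┃


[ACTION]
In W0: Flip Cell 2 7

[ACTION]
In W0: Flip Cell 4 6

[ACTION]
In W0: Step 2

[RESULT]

                                             
                                             
         ┏━━━━━━━━━━━━━━━━━━━━━━━━━━━━━━┓    
         ┃ DrawingCanvas                ┃━━━┓
         ┠──────────────────────────────┨   ┃
         ┃+                             ┃───┨
         ┃                           +  ┃   ┃
         ┃                        ++++++┃   ┃
         ┃                 +++++++     +┃   ┃
         ┃                             +┃   ┃
         ┃                      ********┃   ┃
         ┗━━━━━━━━━━━━━━━━━━━━━━━━━━━━━━┛   ┃
                  ┃·········█··█··█······   ┃
                  ┃···········█··███·····   ┃
                  ┃···········█·██··█····   ┃
                  ┃·█········█········█··   ┃


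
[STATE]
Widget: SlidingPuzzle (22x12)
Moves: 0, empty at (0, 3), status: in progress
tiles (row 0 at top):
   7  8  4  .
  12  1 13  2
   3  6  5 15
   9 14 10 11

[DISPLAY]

┌────┬────┬────┬────┐ 
│  7 │  8 │  4 │    │ 
├────┼────┼────┼────┤ 
│ 12 │  1 │ 13 │  2 │ 
├────┼────┼────┼────┤ 
│  3 │  6 │  5 │ 15 │ 
├────┼────┼────┼────┤ 
│  9 │ 14 │ 10 │ 11 │ 
└────┴────┴────┴────┘ 
Moves: 0              
                      
                      


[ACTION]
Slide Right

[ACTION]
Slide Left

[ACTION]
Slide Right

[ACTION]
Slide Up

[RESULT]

┌────┬────┬────┬────┐ 
│  7 │  8 │ 13 │  4 │ 
├────┼────┼────┼────┤ 
│ 12 │  1 │    │  2 │ 
├────┼────┼────┼────┤ 
│  3 │  6 │  5 │ 15 │ 
├────┼────┼────┼────┤ 
│  9 │ 14 │ 10 │ 11 │ 
└────┴────┴────┴────┘ 
Moves: 4              
                      
                      


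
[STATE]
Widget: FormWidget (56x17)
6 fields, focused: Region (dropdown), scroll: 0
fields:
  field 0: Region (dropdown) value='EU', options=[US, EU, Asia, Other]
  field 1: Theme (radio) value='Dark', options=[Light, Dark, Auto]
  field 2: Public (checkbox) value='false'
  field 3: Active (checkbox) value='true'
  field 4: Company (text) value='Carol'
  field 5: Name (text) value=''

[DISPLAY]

> Region:     [EU                                     ▼]
  Theme:      ( ) Light  (●) Dark  ( ) Auto             
  Public:     [ ]                                       
  Active:     [x]                                       
  Company:    [Carol                                   ]
  Name:       [                                        ]
                                                        
                                                        
                                                        
                                                        
                                                        
                                                        
                                                        
                                                        
                                                        
                                                        
                                                        


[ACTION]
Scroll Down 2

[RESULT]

  Public:     [ ]                                       
  Active:     [x]                                       
  Company:    [Carol                                   ]
  Name:       [                                        ]
                                                        
                                                        
                                                        
                                                        
                                                        
                                                        
                                                        
                                                        
                                                        
                                                        
                                                        
                                                        
                                                        


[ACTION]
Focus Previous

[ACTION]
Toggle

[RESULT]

  Public:     [ ]                                       
  Active:     [x]                                       
  Company:    [Carol                                   ]
> Name:       [                                        ]
                                                        
                                                        
                                                        
                                                        
                                                        
                                                        
                                                        
                                                        
                                                        
                                                        
                                                        
                                                        
                                                        


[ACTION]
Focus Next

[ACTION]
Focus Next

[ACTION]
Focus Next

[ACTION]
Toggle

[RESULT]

> Public:     [x]                                       
  Active:     [x]                                       
  Company:    [Carol                                   ]
  Name:       [                                        ]
                                                        
                                                        
                                                        
                                                        
                                                        
                                                        
                                                        
                                                        
                                                        
                                                        
                                                        
                                                        
                                                        


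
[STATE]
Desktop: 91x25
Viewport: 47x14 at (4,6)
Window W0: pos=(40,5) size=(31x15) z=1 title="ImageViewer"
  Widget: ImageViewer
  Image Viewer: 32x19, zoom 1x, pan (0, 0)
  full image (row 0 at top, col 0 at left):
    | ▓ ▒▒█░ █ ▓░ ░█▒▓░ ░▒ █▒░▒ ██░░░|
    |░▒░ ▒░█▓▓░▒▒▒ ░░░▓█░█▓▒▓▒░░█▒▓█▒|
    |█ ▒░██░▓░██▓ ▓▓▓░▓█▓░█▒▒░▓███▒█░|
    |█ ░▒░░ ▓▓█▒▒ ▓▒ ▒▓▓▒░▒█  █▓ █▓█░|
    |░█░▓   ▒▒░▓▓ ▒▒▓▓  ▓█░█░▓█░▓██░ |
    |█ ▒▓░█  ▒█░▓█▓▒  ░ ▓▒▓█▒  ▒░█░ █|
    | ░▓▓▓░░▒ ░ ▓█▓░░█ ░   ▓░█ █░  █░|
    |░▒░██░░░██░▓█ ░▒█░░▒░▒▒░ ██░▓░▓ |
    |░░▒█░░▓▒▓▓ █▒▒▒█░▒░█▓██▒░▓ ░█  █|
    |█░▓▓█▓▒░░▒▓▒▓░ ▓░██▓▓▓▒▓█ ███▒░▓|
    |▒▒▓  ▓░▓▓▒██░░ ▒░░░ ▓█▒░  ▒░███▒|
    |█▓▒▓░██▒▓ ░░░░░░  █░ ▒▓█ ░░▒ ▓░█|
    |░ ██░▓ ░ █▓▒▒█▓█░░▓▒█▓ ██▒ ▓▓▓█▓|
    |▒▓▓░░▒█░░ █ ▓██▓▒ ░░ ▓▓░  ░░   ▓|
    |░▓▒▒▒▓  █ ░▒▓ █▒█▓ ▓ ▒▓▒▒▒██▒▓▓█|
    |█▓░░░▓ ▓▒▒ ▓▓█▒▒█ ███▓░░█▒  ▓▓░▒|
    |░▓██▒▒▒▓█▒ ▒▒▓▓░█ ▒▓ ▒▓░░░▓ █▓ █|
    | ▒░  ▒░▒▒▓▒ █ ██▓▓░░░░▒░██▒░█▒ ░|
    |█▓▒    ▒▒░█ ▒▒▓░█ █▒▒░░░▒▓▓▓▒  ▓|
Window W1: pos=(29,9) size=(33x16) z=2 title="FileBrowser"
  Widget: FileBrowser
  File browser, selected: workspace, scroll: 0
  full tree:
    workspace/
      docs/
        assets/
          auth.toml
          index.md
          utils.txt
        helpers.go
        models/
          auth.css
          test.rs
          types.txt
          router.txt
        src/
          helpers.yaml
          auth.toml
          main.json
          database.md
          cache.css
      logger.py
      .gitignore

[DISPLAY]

                                    ┃ ImageView
                                    ┠──────────
                                    ┃ ▓ ▒▒█░ █ 
                         ┏━━━━━━━━━━━━━━━━━━━━━
                         ┃ FileBrowser         
                         ┠─────────────────────
                         ┃> [-] workspace/     
                         ┃    [+] docs/        
                         ┃    logger.py        
                         ┃    .gitignore       
                         ┃                     
                         ┃                     
                         ┃                     
                         ┃                     


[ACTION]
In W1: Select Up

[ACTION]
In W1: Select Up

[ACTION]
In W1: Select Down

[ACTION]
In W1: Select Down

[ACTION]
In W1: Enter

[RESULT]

                                    ┃ ImageView
                                    ┠──────────
                                    ┃ ▓ ▒▒█░ █ 
                         ┏━━━━━━━━━━━━━━━━━━━━━
                         ┃ FileBrowser         
                         ┠─────────────────────
                         ┃  [-] workspace/     
                         ┃    [+] docs/        
                         ┃  > logger.py        
                         ┃    .gitignore       
                         ┃                     
                         ┃                     
                         ┃                     
                         ┃                     


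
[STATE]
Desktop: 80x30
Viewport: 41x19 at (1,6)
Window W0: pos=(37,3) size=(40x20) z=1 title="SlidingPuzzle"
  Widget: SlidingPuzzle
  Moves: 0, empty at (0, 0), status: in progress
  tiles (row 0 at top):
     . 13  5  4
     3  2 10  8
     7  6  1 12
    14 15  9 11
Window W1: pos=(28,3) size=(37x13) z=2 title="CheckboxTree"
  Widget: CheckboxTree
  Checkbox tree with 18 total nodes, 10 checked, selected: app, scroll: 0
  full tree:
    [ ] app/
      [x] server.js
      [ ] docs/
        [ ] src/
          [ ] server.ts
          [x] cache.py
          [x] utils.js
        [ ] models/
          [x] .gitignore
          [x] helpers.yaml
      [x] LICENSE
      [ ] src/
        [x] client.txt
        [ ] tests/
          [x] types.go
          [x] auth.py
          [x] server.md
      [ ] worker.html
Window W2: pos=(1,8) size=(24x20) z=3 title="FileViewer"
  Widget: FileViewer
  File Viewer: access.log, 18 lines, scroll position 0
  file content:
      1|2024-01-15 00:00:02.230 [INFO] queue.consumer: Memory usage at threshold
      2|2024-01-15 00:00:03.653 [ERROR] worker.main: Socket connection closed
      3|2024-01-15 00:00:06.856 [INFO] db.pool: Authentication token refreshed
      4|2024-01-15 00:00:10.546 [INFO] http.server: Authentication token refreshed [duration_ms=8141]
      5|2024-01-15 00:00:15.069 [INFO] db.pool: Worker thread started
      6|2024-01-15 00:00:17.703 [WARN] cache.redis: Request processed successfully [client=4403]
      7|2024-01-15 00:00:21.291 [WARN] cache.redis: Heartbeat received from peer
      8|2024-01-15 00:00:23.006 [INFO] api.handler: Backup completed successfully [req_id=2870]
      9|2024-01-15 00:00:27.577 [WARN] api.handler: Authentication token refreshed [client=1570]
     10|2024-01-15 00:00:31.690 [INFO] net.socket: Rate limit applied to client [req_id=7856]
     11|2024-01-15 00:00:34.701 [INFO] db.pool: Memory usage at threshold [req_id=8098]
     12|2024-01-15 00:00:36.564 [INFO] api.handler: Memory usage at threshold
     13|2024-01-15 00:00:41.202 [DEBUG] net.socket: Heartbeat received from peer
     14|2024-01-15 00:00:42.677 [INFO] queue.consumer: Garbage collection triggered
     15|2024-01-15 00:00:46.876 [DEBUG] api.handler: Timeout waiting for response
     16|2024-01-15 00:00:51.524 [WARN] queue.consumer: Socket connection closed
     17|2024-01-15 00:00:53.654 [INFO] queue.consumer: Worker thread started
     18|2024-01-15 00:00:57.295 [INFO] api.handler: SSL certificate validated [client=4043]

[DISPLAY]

                           ┃>[-] app/    
                           ┃   [x] server
┏━━━━━━━━━━━━━━━━━━━━━━┓   ┃   [-] docs/ 
┃ FileViewer           ┃   ┃     [-] src/
┠──────────────────────┨   ┃       [ ] se
┃2024-01-15 00:00:02.2▲┃   ┃       [x] ca
┃2024-01-15 00:00:03.6█┃   ┃       [x] ut
┃2024-01-15 00:00:06.8░┃   ┃     [x] mode
┃2024-01-15 00:00:10.5░┃   ┃       [x] .g
┃2024-01-15 00:00:15.0░┃   ┗━━━━━━━━━━━━━
┃2024-01-15 00:00:17.7░┃            ┃    
┃2024-01-15 00:00:21.2░┃            ┃    
┃2024-01-15 00:00:23.0░┃            ┃    
┃2024-01-15 00:00:27.5░┃            ┃    
┃2024-01-15 00:00:31.6░┃            ┃    
┃2024-01-15 00:00:34.7░┃            ┃    
┃2024-01-15 00:00:36.5░┃            ┗━━━━
┃2024-01-15 00:00:41.2░┃                 
┃2024-01-15 00:00:42.6░┃                 


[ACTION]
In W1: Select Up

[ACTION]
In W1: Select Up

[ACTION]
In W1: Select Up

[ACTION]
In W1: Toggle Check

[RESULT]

                           ┃>[x] app/    
                           ┃   [x] server
┏━━━━━━━━━━━━━━━━━━━━━━┓   ┃   [x] docs/ 
┃ FileViewer           ┃   ┃     [x] src/
┠──────────────────────┨   ┃       [x] se
┃2024-01-15 00:00:02.2▲┃   ┃       [x] ca
┃2024-01-15 00:00:03.6█┃   ┃       [x] ut
┃2024-01-15 00:00:06.8░┃   ┃     [x] mode
┃2024-01-15 00:00:10.5░┃   ┃       [x] .g
┃2024-01-15 00:00:15.0░┃   ┗━━━━━━━━━━━━━
┃2024-01-15 00:00:17.7░┃            ┃    
┃2024-01-15 00:00:21.2░┃            ┃    
┃2024-01-15 00:00:23.0░┃            ┃    
┃2024-01-15 00:00:27.5░┃            ┃    
┃2024-01-15 00:00:31.6░┃            ┃    
┃2024-01-15 00:00:34.7░┃            ┃    
┃2024-01-15 00:00:36.5░┃            ┗━━━━
┃2024-01-15 00:00:41.2░┃                 
┃2024-01-15 00:00:42.6░┃                 


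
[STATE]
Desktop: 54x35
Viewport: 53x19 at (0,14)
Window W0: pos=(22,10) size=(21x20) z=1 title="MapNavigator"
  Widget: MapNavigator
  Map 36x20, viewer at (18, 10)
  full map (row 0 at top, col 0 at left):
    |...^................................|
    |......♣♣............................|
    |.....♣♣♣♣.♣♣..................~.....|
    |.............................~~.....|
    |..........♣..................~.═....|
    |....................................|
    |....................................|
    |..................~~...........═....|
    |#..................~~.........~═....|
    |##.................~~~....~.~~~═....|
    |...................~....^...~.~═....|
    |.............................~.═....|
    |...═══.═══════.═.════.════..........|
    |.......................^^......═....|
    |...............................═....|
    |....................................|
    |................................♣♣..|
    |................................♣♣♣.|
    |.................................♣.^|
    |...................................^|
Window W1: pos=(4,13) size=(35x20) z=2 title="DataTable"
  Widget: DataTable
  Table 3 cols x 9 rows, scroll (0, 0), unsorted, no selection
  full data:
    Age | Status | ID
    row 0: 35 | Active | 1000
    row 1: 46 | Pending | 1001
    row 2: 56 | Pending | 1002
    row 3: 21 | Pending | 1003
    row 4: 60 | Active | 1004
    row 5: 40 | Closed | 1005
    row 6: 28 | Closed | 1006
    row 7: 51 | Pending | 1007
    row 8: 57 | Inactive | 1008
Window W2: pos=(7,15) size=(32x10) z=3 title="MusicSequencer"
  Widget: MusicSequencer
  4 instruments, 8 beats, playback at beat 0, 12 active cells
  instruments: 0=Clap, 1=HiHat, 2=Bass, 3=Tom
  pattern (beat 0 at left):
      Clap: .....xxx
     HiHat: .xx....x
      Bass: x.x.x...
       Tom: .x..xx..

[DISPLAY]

    ┃ DataTable                       ┃...┃          
    ┠──┏━━━━━━━━━━━━━━━━━━━━━━━━━━━━━━┓...┃          
    ┃Ag┃ MusicSequencer               ┃...┃          
    ┃──┠──────────────────────────────┨...┃          
    ┃35┃      ▼1234567                ┃...┃          
    ┃46┃  Clap·····███                ┃...┃          
    ┃56┃ HiHat·██····█                ┃.~.┃          
    ┃21┃  Bass█·█·█···                ┃...┃          
    ┃60┃   Tom·█··██··                ┃...┃          
    ┃40┃                              ┃═..┃          
    ┃28┗━━━━━━━━━━━━━━━━━━━━━━━━━━━━━━┛...┃          
    ┃51 │Pending │1007                ┃...┃          
    ┃57 │Inactive│1008                ┃...┃          
    ┃                                 ┃...┃          
    ┃                                 ┃...┃          
    ┃                                 ┃━━━┛          
    ┃                                 ┃              
    ┃                                 ┃              
    ┗━━━━━━━━━━━━━━━━━━━━━━━━━━━━━━━━━┛              


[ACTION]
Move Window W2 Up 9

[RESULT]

    ┃ D┃                              ┃...┃          
    ┠──┗━━━━━━━━━━━━━━━━━━━━━━━━━━━━━━┛...┃          
    ┃Age│Status  │ID                  ┃...┃          
    ┃───┼────────┼────                ┃...┃          
    ┃35 │Active  │1000                ┃...┃          
    ┃46 │Pending │1001                ┃...┃          
    ┃56 │Pending │1002                ┃.~.┃          
    ┃21 │Pending │1003                ┃...┃          
    ┃60 │Active  │1004                ┃...┃          
    ┃40 │Closed  │1005                ┃═..┃          
    ┃28 │Closed  │1006                ┃...┃          
    ┃51 │Pending │1007                ┃...┃          
    ┃57 │Inactive│1008                ┃...┃          
    ┃                                 ┃...┃          
    ┃                                 ┃...┃          
    ┃                                 ┃━━━┛          
    ┃                                 ┃              
    ┃                                 ┃              
    ┗━━━━━━━━━━━━━━━━━━━━━━━━━━━━━━━━━┛              


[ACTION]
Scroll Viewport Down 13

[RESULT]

    ┃Age│Status  │ID                  ┃...┃          
    ┃───┼────────┼────                ┃...┃          
    ┃35 │Active  │1000                ┃...┃          
    ┃46 │Pending │1001                ┃...┃          
    ┃56 │Pending │1002                ┃.~.┃          
    ┃21 │Pending │1003                ┃...┃          
    ┃60 │Active  │1004                ┃...┃          
    ┃40 │Closed  │1005                ┃═..┃          
    ┃28 │Closed  │1006                ┃...┃          
    ┃51 │Pending │1007                ┃...┃          
    ┃57 │Inactive│1008                ┃...┃          
    ┃                                 ┃...┃          
    ┃                                 ┃...┃          
    ┃                                 ┃━━━┛          
    ┃                                 ┃              
    ┃                                 ┃              
    ┗━━━━━━━━━━━━━━━━━━━━━━━━━━━━━━━━━┛              
                                                     
                                                     


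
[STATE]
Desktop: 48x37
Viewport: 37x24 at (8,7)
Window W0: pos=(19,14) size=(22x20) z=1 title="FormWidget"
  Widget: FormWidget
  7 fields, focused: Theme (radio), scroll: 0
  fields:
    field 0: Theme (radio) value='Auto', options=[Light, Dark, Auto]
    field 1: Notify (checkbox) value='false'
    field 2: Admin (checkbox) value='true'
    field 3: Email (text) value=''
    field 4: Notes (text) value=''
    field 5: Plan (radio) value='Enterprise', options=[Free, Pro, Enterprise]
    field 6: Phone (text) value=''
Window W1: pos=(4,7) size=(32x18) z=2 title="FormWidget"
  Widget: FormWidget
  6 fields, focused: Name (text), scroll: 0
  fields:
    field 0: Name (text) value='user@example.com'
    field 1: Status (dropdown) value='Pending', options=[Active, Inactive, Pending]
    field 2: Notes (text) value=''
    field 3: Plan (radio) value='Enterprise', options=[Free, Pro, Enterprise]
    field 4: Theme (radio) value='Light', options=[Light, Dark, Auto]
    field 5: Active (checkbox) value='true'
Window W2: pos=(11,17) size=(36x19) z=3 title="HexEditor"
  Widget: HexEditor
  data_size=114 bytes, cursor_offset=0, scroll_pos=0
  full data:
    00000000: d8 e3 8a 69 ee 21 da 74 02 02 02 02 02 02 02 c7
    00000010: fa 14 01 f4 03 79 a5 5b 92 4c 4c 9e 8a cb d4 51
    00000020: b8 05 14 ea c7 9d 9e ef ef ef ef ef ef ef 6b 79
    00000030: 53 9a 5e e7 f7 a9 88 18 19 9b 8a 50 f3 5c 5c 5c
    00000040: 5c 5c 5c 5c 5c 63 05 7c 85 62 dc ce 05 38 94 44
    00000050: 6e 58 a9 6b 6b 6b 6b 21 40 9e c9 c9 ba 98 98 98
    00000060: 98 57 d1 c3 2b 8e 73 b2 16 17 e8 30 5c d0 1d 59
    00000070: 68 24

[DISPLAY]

━━━━━━━━━━━━━━━━━━━━━━━━━━━┓         
rmWidget                   ┃         
───────────────────────────┨         
ame:       [user@example.c]┃         
tatus:     [Pending      ▼]┃         
otes:      [              ]┃         
lan:       ( ) Free  ( ) Pr┃         
heme:      (●) Light  ( ) D┃━━━━┓    
ctive:     [x]             ┃    ┃    
                           ┃────┨    
   ┏━━━━━━━━━━━━━━━━━━━━━━━━━━━━━━━━━
   ┃ HexEditor                       
   ┠─────────────────────────────────
   ┃00000000  D8 e3 8a 69 ee 21 da 74
   ┃00000010  fa 14 01 f4 03 79 a5 5b
   ┃00000020  b8 05 14 ea c7 9d 9e ef
   ┃00000030  53 9a 5e e7 f7 a9 88 18
━━━┃00000040  5c 5c 5c 5c 5c 63 05 7c
   ┃00000050  6e 58 a9 6b 6b 6b 6b 21
   ┃00000060  98 57 d1 c3 2b 8e 73 b2
   ┃00000070  68 24                  
   ┃                                 
   ┃                                 
   ┃                                 


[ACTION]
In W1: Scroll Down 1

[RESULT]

━━━━━━━━━━━━━━━━━━━━━━━━━━━┓         
rmWidget                   ┃         
───────────────────────────┨         
tatus:     [Pending      ▼]┃         
otes:      [              ]┃         
lan:       ( ) Free  ( ) Pr┃         
heme:      (●) Light  ( ) D┃         
ctive:     [x]             ┃━━━━┓    
                           ┃    ┃    
                           ┃────┨    
   ┏━━━━━━━━━━━━━━━━━━━━━━━━━━━━━━━━━
   ┃ HexEditor                       
   ┠─────────────────────────────────
   ┃00000000  D8 e3 8a 69 ee 21 da 74
   ┃00000010  fa 14 01 f4 03 79 a5 5b
   ┃00000020  b8 05 14 ea c7 9d 9e ef
   ┃00000030  53 9a 5e e7 f7 a9 88 18
━━━┃00000040  5c 5c 5c 5c 5c 63 05 7c
   ┃00000050  6e 58 a9 6b 6b 6b 6b 21
   ┃00000060  98 57 d1 c3 2b 8e 73 b2
   ┃00000070  68 24                  
   ┃                                 
   ┃                                 
   ┃                                 


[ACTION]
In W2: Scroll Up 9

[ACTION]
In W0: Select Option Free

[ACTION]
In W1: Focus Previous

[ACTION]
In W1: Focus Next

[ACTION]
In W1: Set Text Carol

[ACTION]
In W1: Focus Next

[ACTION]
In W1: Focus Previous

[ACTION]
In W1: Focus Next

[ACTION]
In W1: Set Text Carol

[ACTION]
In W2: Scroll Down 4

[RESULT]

━━━━━━━━━━━━━━━━━━━━━━━━━━━┓         
rmWidget                   ┃         
───────────────────────────┨         
tatus:     [Pending      ▼]┃         
otes:      [              ]┃         
lan:       ( ) Free  ( ) Pr┃         
heme:      (●) Light  ( ) D┃         
ctive:     [x]             ┃━━━━┓    
                           ┃    ┃    
                           ┃────┨    
   ┏━━━━━━━━━━━━━━━━━━━━━━━━━━━━━━━━━
   ┃ HexEditor                       
   ┠─────────────────────────────────
   ┃00000040  5c 5c 5c 5c 5c 63 05 7c
   ┃00000050  6e 58 a9 6b 6b 6b 6b 21
   ┃00000060  98 57 d1 c3 2b 8e 73 b2
   ┃00000070  68 24                  
━━━┃                                 
   ┃                                 
   ┃                                 
   ┃                                 
   ┃                                 
   ┃                                 
   ┃                                 


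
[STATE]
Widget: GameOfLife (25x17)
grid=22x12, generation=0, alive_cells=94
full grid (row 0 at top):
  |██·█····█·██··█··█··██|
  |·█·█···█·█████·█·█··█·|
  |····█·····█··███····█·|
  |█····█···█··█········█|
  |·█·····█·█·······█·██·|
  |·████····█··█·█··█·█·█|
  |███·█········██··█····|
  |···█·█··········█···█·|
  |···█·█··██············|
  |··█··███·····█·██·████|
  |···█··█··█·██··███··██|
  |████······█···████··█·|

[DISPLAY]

Gen: 0                   
██·█····█·██··█··█··██   
·█·█···█·█████·█·█··█·   
····█·····█··███····█·   
█····█···█··█········█   
·█·····█·█·······█·██·   
·████····█··█·█··█·█·█   
███·█········██··█····   
···█·█··········█···█·   
···█·█··██············   
··█··███·····█·██·████   
···█··█··█·██··███··██   
████······█···████··█·   
                         
                         
                         
                         


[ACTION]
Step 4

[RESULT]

Gen: 4                   
········█··········██·   
██······█·······█··█··   
·█··██·█······███·····   
······█········██·····   
··███·█·····██····███·   
·███·██·······█·····█·   
·█·█·██···········███·   
··█·····█····██·······   
···█·█·██·█·███·······   
····█·█······█·████·██   
····█··██████·█·██████   
····█··██·······████··   
                         
                         
                         
                         


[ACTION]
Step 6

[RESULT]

Gen: 10                  
·█····················   
█·█·················█·   
█·█··········█·█···█··   
············██·███·█··   
·····██·███··█··████··   
·█···········███··██··   
█·██·██··█··██··█·█···   
█·█·········█·█·█·█·█·   
·█·········██·█··████·   
···········█···█······   
·······███·████·······   
···········███········   
                         
                         
                         
                         


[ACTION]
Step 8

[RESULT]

Gen: 18                  
······················   
·············█·····█··   
·········█···██··██·██   
········█·█····██···██   
··█·····█·█····█···█··   
·███····██·····█······   
█··██··········█··█···   
██·██··········██·····   
█████··········█·█····   
··█···········███·····   
···············█··█···   
················███···   
                         
                         
                         
                         


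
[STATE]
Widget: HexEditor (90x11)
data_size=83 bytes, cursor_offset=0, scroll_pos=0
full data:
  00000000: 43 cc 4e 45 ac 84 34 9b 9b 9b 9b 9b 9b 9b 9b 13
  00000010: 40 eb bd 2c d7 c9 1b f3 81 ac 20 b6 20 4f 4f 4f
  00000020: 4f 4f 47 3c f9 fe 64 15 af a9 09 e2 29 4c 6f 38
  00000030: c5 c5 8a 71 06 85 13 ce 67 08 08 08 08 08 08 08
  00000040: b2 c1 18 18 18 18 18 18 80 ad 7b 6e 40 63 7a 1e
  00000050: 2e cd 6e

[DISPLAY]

00000000  43 cc 4e 45 ac 84 34 9b  9b 9b 9b 9b 9b 9b 9b 13  |C.NE..4.........|            
00000010  40 eb bd 2c d7 c9 1b f3  81 ac 20 b6 20 4f 4f 4f  |@..,...... . OOO|            
00000020  4f 4f 47 3c f9 fe 64 15  af a9 09 e2 29 4c 6f 38  |OOG<..d.....)Lo8|            
00000030  c5 c5 8a 71 06 85 13 ce  67 08 08 08 08 08 08 08  |...q....g.......|            
00000040  b2 c1 18 18 18 18 18 18  80 ad 7b 6e 40 63 7a 1e  |..........{n@cz.|            
00000050  2e cd 6e                                          |..n             |            
                                                                                          
                                                                                          
                                                                                          
                                                                                          
                                                                                          


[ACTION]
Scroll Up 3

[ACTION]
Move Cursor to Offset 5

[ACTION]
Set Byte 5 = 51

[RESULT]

00000000  43 cc 4e 45 ac 51 34 9b  9b 9b 9b 9b 9b 9b 9b 13  |C.NE.Q4.........|            
00000010  40 eb bd 2c d7 c9 1b f3  81 ac 20 b6 20 4f 4f 4f  |@..,...... . OOO|            
00000020  4f 4f 47 3c f9 fe 64 15  af a9 09 e2 29 4c 6f 38  |OOG<..d.....)Lo8|            
00000030  c5 c5 8a 71 06 85 13 ce  67 08 08 08 08 08 08 08  |...q....g.......|            
00000040  b2 c1 18 18 18 18 18 18  80 ad 7b 6e 40 63 7a 1e  |..........{n@cz.|            
00000050  2e cd 6e                                          |..n             |            
                                                                                          
                                                                                          
                                                                                          
                                                                                          
                                                                                          


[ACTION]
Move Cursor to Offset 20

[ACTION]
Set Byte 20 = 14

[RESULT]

00000000  43 cc 4e 45 ac 51 34 9b  9b 9b 9b 9b 9b 9b 9b 13  |C.NE.Q4.........|            
00000010  40 eb bd 2c 14 c9 1b f3  81 ac 20 b6 20 4f 4f 4f  |@..,...... . OOO|            
00000020  4f 4f 47 3c f9 fe 64 15  af a9 09 e2 29 4c 6f 38  |OOG<..d.....)Lo8|            
00000030  c5 c5 8a 71 06 85 13 ce  67 08 08 08 08 08 08 08  |...q....g.......|            
00000040  b2 c1 18 18 18 18 18 18  80 ad 7b 6e 40 63 7a 1e  |..........{n@cz.|            
00000050  2e cd 6e                                          |..n             |            
                                                                                          
                                                                                          
                                                                                          
                                                                                          
                                                                                          
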